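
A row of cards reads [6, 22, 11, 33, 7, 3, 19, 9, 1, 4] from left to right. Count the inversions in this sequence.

Element-by-element contributions:
6 → 3, 1, 4 → 3
22 → 11, 7, 3, 19, 9, 1, 4 → 7
11 → 7, 3, 9, 1, 4 → 5
33 → 7, 3, 19, 9, 1, 4 → 6
7 → 3, 1, 4 → 3
3 → 1 → 1
19 → 9, 1, 4 → 3
9 → 1, 4 → 2
1 → none → 0
4 → none → 0
Sum: 3 + 7 + 5 + 6 + 3 + 1 + 3 + 2 + 0 + 0 = 30

30 inversions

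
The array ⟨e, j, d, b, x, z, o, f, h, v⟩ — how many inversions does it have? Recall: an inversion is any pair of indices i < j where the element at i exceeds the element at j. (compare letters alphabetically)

Sweep left to right; for each value list the smaller values that follow it:
e → d, b → 2
j → d, b, f, h → 4
d → b → 1
b → none → 0
x → o, f, h, v → 4
z → o, f, h, v → 4
o → f, h → 2
f → none → 0
h → none → 0
v → none → 0
Sum: 2 + 4 + 1 + 0 + 4 + 4 + 2 + 0 + 0 + 0 = 17

17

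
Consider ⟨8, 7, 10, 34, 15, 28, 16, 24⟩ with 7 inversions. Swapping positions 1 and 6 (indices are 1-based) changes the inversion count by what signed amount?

Positions 1 and 6 hold 8 and 28; after swapping, the array is [28, 7, 10, 34, 15, 8, 16, 24].
Sweep left to right; for each value list the smaller values that follow it:
28: 6
7: 0
10: 1
34: 4
15: 1
8: 0
16: 0
24: 0
Sum: 6 + 0 + 1 + 4 + 1 + 0 + 0 + 0 = 12
Change: 12 − 7 = +5

+5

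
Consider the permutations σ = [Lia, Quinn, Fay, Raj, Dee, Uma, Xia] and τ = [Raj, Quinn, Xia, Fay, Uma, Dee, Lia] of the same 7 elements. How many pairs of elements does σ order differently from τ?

12 discordant pairs

Assign each item its position (1..7) in the first ordering, then rewrite the second ordering as that position sequence:
positions: Lia→1, Quinn→2, Fay→3, Raj→4, Dee→5, Uma→6, Xia→7
second ordering as positions: [4, 2, 7, 3, 6, 5, 1]
Discordant pairs = inversions in this position sequence.
4: 2, 3, 1 → 3
2: 1 → 1
7: 3, 6, 5, 1 → 4
3: 1 → 1
6: 5, 1 → 2
5: 1 → 1
1: 0
Total: 3 + 1 + 4 + 1 + 2 + 1 + 0 = 12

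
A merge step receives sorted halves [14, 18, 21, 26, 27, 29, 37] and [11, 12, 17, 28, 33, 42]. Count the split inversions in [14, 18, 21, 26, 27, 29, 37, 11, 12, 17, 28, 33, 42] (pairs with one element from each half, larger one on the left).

23 cross-inversions

For each element r of the right run, count left-run elements greater than r:
r = 11: 14, 18, 21, 26, 27, 29, 37 → 7
r = 12: 14, 18, 21, 26, 27, 29, 37 → 7
r = 17: 18, 21, 26, 27, 29, 37 → 6
r = 28: 29, 37 → 2
r = 33: 37 → 1
r = 42: none → 0
Cross-inversions: 7 + 7 + 6 + 2 + 1 + 0 = 23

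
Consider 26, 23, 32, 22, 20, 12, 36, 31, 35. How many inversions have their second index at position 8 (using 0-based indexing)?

1

The element at index 8 is 35.
Elements before it: 26, 23, 32, 22, 20, 12, 36, 31
Those larger than 35: 36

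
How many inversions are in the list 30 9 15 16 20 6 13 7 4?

27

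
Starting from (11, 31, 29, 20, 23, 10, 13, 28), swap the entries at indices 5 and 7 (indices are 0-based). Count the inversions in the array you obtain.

Positions 5 and 7 hold 10 and 28; after swapping, the array is [11, 31, 29, 20, 23, 28, 13, 10].
Element-by-element contributions:
11 → 10 → 1
31 → 29, 20, 23, 28, 13, 10 → 6
29 → 20, 23, 28, 13, 10 → 5
20 → 13, 10 → 2
23 → 13, 10 → 2
28 → 13, 10 → 2
13 → 10 → 1
10 → none → 0
Sum: 1 + 6 + 5 + 2 + 2 + 2 + 1 + 0 = 19

19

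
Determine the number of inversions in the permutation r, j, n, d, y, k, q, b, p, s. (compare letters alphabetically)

Inversions: 21

Count, for each position, how many later elements it exceeds:
r → j, n, d, k, q, b, p → 7
j → d, b → 2
n → d, k, b → 3
d → b → 1
y → k, q, b, p, s → 5
k → b → 1
q → b, p → 2
b → none → 0
p → none → 0
s → none → 0
Sum: 7 + 2 + 3 + 1 + 5 + 1 + 2 + 0 + 0 + 0 = 21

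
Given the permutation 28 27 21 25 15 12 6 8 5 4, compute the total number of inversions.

There are 43 out-of-order pairs.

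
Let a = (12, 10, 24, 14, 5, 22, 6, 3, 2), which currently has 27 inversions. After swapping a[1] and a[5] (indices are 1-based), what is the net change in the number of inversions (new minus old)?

-3

Positions 1 and 5 hold 12 and 5; after swapping, the array is [5, 10, 24, 14, 12, 22, 6, 3, 2].
Count, for each position, how many later elements it exceeds:
5: 2
10: 3
24: 6
14: 4
12: 3
22: 3
6: 2
3: 1
2: 0
Sum: 2 + 3 + 6 + 4 + 3 + 3 + 2 + 1 + 0 = 24
Change: 24 − 27 = -3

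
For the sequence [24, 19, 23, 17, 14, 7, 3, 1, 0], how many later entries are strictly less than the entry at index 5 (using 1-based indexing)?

4

The element at index 5 is 14.
Elements after it: 7, 3, 1, 0
Those smaller than 14: 7, 3, 1, 0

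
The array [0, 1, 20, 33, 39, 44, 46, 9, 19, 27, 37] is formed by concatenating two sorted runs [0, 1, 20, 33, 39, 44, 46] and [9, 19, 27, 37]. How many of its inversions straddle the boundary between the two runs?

17

Take each right-half value and tally the left-half values above it:
r = 9: 20, 33, 39, 44, 46 → 5
r = 19: 20, 33, 39, 44, 46 → 5
r = 27: 33, 39, 44, 46 → 4
r = 37: 39, 44, 46 → 3
Cross-inversions: 5 + 5 + 4 + 3 = 17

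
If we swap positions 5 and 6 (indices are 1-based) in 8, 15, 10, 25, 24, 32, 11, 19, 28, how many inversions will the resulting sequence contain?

There are 11 inversions.

Positions 5 and 6 hold 24 and 32; after swapping, the array is [8, 15, 10, 25, 32, 24, 11, 19, 28].
Sweep left to right; for each value list the smaller values that follow it:
8 → none → 0
15 → 10, 11 → 2
10 → none → 0
25 → 24, 11, 19 → 3
32 → 24, 11, 19, 28 → 4
24 → 11, 19 → 2
11 → none → 0
19 → none → 0
28 → none → 0
Sum: 0 + 2 + 0 + 3 + 4 + 2 + 0 + 0 + 0 = 11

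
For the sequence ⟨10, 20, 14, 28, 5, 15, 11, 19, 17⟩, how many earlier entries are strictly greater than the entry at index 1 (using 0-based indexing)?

0

The element at index 1 is 20.
Elements before it: 10
None of them are larger than 20.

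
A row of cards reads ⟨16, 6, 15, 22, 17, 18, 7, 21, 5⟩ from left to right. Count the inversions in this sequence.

18

For each element, count later entries that are smaller:
16: 4
6: 1
15: 2
22: 5
17: 2
18: 2
7: 1
21: 1
5: 0
Sum: 4 + 1 + 2 + 5 + 2 + 2 + 1 + 1 + 0 = 18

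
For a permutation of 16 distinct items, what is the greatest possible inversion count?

A reversed (strictly descending) arrangement makes every pair an inversion, giving C(16, 2) inversions.
C(16, 2) = 16·15/2 = 120

120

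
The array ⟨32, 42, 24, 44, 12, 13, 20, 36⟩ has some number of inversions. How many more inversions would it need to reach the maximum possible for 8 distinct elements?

Maximum inversions for 8 distinct elements is C(8, 2) = 8·7/2 = 28.
Current inversions — for each element, count later smaller elements:
32: 4
42: 5
24: 3
44: 4
12: 0
13: 0
20: 0
36: 0
Current total: 4 + 5 + 3 + 4 + 0 + 0 + 0 + 0 = 16
Shortfall: 28 − 16 = 12

12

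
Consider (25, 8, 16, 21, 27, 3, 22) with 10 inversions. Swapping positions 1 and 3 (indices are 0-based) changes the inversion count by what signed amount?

Positions 1 and 3 hold 8 and 21; after swapping, the array is [25, 21, 16, 8, 27, 3, 22].
Sweep left to right; for each value list the smaller values that follow it:
25 → 21, 16, 8, 3, 22 → 5
21 → 16, 8, 3 → 3
16 → 8, 3 → 2
8 → 3 → 1
27 → 3, 22 → 2
3 → none → 0
22 → none → 0
Sum: 5 + 3 + 2 + 1 + 2 + 0 + 0 = 13
Change: 13 − 10 = +3

+3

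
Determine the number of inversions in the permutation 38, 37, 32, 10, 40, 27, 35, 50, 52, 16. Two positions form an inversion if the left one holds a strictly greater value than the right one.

21

Sweep left to right; for each value list the smaller values that follow it:
38 → 37, 32, 10, 27, 35, 16 → 6
37 → 32, 10, 27, 35, 16 → 5
32 → 10, 27, 16 → 3
10 → none → 0
40 → 27, 35, 16 → 3
27 → 16 → 1
35 → 16 → 1
50 → 16 → 1
52 → 16 → 1
16 → none → 0
Sum: 6 + 5 + 3 + 0 + 3 + 1 + 1 + 1 + 1 + 0 = 21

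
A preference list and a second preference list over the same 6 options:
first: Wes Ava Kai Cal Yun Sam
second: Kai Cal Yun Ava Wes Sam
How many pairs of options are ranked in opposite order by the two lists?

7

Assign each item its position (1..6) in the first ordering, then rewrite the second ordering as that position sequence:
positions: Wes→1, Ava→2, Kai→3, Cal→4, Yun→5, Sam→6
second ordering as positions: [3, 4, 5, 2, 1, 6]
Discordant pairs = inversions in this position sequence.
3: 2, 1 → 2
4: 2, 1 → 2
5: 2, 1 → 2
2: 1 → 1
1: 0
6: 0
Total: 2 + 2 + 2 + 1 + 0 + 0 = 7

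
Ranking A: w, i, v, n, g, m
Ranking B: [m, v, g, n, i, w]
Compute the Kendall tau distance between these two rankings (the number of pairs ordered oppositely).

13 discordant pairs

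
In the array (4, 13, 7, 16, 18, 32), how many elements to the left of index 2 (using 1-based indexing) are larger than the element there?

The element at index 2 is 13.
Elements before it: 4
None of them are larger than 13.

0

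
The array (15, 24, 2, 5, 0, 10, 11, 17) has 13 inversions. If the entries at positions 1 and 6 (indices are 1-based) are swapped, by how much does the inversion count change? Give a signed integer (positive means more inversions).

Positions 1 and 6 hold 15 and 10; after swapping, the array is [10, 24, 2, 5, 0, 15, 11, 17].
Element-by-element contributions:
10 → 2, 5, 0 → 3
24 → 2, 5, 0, 15, 11, 17 → 6
2 → 0 → 1
5 → 0 → 1
0 → none → 0
15 → 11 → 1
11 → none → 0
17 → none → 0
Sum: 3 + 6 + 1 + 1 + 0 + 1 + 0 + 0 = 12
Change: 12 − 13 = -1

-1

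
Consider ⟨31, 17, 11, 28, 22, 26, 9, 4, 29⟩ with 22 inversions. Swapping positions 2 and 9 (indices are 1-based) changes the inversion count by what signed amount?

Positions 2 and 9 hold 17 and 29; after swapping, the array is [31, 29, 11, 28, 22, 26, 9, 4, 17].
Sweep left to right; for each value list the smaller values that follow it:
31 → 29, 11, 28, 22, 26, 9, 4, 17 → 8
29 → 11, 28, 22, 26, 9, 4, 17 → 7
11 → 9, 4 → 2
28 → 22, 26, 9, 4, 17 → 5
22 → 9, 4, 17 → 3
26 → 9, 4, 17 → 3
9 → 4 → 1
4 → none → 0
17 → none → 0
Sum: 8 + 7 + 2 + 5 + 3 + 3 + 1 + 0 + 0 = 29
Change: 29 − 22 = +7

+7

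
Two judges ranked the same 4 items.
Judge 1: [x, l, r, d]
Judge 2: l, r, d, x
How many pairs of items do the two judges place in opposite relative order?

Assign each item its position (1..4) in the first ordering, then rewrite the second ordering as that position sequence:
positions: x→1, l→2, r→3, d→4
second ordering as positions: [2, 3, 4, 1]
Discordant pairs = inversions in this position sequence.
2: 1 → 1
3: 1 → 1
4: 1 → 1
1: 0
Total: 1 + 1 + 1 + 0 = 3

3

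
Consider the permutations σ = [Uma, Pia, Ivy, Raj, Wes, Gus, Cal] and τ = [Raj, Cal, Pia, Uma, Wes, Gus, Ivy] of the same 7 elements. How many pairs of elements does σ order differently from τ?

11

Assign each item its position (1..7) in the first ordering, then rewrite the second ordering as that position sequence:
positions: Uma→1, Pia→2, Ivy→3, Raj→4, Wes→5, Gus→6, Cal→7
second ordering as positions: [4, 7, 2, 1, 5, 6, 3]
Discordant pairs = inversions in this position sequence.
4: 2, 1, 3 → 3
7: 2, 1, 5, 6, 3 → 5
2: 1 → 1
1: 0
5: 3 → 1
6: 3 → 1
3: 0
Total: 3 + 5 + 1 + 0 + 1 + 1 + 0 = 11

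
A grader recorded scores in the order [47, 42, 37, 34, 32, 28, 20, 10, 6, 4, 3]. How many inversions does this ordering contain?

Out-of-order pairs: 55

Count, for each position, how many later elements it exceeds:
47: 10
42: 9
37: 8
34: 7
32: 6
28: 5
20: 4
10: 3
6: 2
4: 1
3: 0
Sum: 10 + 9 + 8 + 7 + 6 + 5 + 4 + 3 + 2 + 1 + 0 = 55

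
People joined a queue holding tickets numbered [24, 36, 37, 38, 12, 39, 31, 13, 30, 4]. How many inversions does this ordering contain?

For each element, count later entries that are smaller:
24 → 12, 13, 4 → 3
36 → 12, 31, 13, 30, 4 → 5
37 → 12, 31, 13, 30, 4 → 5
38 → 12, 31, 13, 30, 4 → 5
12 → 4 → 1
39 → 31, 13, 30, 4 → 4
31 → 13, 30, 4 → 3
13 → 4 → 1
30 → 4 → 1
4 → none → 0
Sum: 3 + 5 + 5 + 5 + 1 + 4 + 3 + 1 + 1 + 0 = 28

28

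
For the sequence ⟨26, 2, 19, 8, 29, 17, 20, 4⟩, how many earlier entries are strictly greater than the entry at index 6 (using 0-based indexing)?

2 such elements

The element at index 6 is 20.
Elements before it: 26, 2, 19, 8, 29, 17
Those larger than 20: 26, 29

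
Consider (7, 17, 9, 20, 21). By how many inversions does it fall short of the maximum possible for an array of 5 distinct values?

Maximum inversions for 5 distinct elements is C(5, 2) = 5·4/2 = 10.
Current inversions — for each element, count later smaller elements:
7: 0
17: 1
9: 0
20: 0
21: 0
Current total: 0 + 1 + 0 + 0 + 0 = 1
Shortfall: 10 − 1 = 9

9 inversions short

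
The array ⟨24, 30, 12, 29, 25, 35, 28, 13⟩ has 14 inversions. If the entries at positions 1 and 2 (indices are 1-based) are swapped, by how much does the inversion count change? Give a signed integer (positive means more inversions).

+1

Positions 1 and 2 hold 24 and 30; after swapping, the array is [30, 24, 12, 29, 25, 35, 28, 13].
For each element, count later entries that are smaller:
30 → 24, 12, 29, 25, 28, 13 → 6
24 → 12, 13 → 2
12 → none → 0
29 → 25, 28, 13 → 3
25 → 13 → 1
35 → 28, 13 → 2
28 → 13 → 1
13 → none → 0
Sum: 6 + 2 + 0 + 3 + 1 + 2 + 1 + 0 = 15
Change: 15 − 14 = +1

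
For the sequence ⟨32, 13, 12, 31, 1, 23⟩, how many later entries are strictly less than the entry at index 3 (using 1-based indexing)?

The element at index 3 is 12.
Elements after it: 31, 1, 23
Those smaller than 12: 1

1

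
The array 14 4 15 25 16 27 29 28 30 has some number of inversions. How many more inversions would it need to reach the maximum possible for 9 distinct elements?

Maximum inversions for 9 distinct elements is C(9, 2) = 9·8/2 = 36.
Current inversions — for each element, count later smaller elements:
14: 1
4: 0
15: 0
25: 1
16: 0
27: 0
29: 1
28: 0
30: 0
Current total: 1 + 0 + 0 + 1 + 0 + 0 + 1 + 0 + 0 = 3
Shortfall: 36 − 3 = 33

33 inversions short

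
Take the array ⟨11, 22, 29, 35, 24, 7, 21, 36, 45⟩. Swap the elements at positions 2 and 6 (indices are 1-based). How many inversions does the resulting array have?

10

Positions 2 and 6 hold 22 and 7; after swapping, the array is [11, 7, 29, 35, 24, 22, 21, 36, 45].
For each element, count later entries that are smaller:
11: 1
7: 0
29: 3
35: 3
24: 2
22: 1
21: 0
36: 0
45: 0
Sum: 1 + 0 + 3 + 3 + 2 + 1 + 0 + 0 + 0 = 10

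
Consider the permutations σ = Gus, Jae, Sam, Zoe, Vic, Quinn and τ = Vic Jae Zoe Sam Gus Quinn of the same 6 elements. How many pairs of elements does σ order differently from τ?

Discordant pairs: 8

Assign each item its position (1..6) in the first ordering, then rewrite the second ordering as that position sequence:
positions: Gus→1, Jae→2, Sam→3, Zoe→4, Vic→5, Quinn→6
second ordering as positions: [5, 2, 4, 3, 1, 6]
Discordant pairs = inversions in this position sequence.
5: 2, 4, 3, 1 → 4
2: 1 → 1
4: 3, 1 → 2
3: 1 → 1
1: 0
6: 0
Total: 4 + 1 + 2 + 1 + 0 + 0 = 8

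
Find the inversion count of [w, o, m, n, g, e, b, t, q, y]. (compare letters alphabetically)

Count, for each position, how many later elements it exceeds:
w → o, m, n, g, e, b, t, q → 8
o → m, n, g, e, b → 5
m → g, e, b → 3
n → g, e, b → 3
g → e, b → 2
e → b → 1
b → none → 0
t → q → 1
q → none → 0
y → none → 0
Sum: 8 + 5 + 3 + 3 + 2 + 1 + 0 + 1 + 0 + 0 = 23

23 inversions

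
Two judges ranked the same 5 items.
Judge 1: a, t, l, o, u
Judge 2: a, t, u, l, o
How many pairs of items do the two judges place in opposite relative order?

2 discordant pairs

Assign each item its position (1..5) in the first ordering, then rewrite the second ordering as that position sequence:
positions: a→1, t→2, l→3, o→4, u→5
second ordering as positions: [1, 2, 5, 3, 4]
Discordant pairs = inversions in this position sequence.
1: 0
2: 0
5: 3, 4 → 2
3: 0
4: 0
Total: 0 + 0 + 2 + 0 + 0 = 2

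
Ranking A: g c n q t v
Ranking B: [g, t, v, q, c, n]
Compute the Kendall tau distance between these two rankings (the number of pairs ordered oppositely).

Discordant pairs: 8

Assign each item its position (1..6) in the first ordering, then rewrite the second ordering as that position sequence:
positions: g→1, c→2, n→3, q→4, t→5, v→6
second ordering as positions: [1, 5, 6, 4, 2, 3]
Discordant pairs = inversions in this position sequence.
1: 0
5: 4, 2, 3 → 3
6: 4, 2, 3 → 3
4: 2, 3 → 2
2: 0
3: 0
Total: 0 + 3 + 3 + 2 + 0 + 0 = 8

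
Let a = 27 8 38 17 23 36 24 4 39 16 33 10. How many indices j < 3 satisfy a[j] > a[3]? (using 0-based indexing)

2

The element at index 3 is 17.
Elements before it: 27, 8, 38
Those larger than 17: 27, 38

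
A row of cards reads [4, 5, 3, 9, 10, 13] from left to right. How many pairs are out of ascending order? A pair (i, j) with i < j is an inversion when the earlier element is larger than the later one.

Sweep left to right; for each value list the smaller values that follow it:
4 → 3 → 1
5 → 3 → 1
3 → none → 0
9 → none → 0
10 → none → 0
13 → none → 0
Sum: 1 + 1 + 0 + 0 + 0 + 0 = 2

There are 2 inversions.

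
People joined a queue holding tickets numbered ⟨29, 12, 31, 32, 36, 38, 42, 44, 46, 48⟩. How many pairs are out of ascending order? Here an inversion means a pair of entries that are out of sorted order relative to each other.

Count, for each position, how many later elements it exceeds:
29 → 12 → 1
12 → none → 0
31 → none → 0
32 → none → 0
36 → none → 0
38 → none → 0
42 → none → 0
44 → none → 0
46 → none → 0
48 → none → 0
Sum: 1 + 0 + 0 + 0 + 0 + 0 + 0 + 0 + 0 + 0 = 1

1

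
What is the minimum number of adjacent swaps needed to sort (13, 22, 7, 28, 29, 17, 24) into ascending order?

7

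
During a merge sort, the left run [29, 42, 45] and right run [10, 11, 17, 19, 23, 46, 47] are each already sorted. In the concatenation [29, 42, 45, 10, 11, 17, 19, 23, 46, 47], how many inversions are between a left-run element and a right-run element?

15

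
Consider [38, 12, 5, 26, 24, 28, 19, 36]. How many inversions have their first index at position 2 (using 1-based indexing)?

The element at index 2 is 12.
Elements after it: 5, 26, 24, 28, 19, 36
Those smaller than 12: 5

1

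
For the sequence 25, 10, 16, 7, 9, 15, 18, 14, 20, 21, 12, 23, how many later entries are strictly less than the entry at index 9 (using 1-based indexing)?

1

The element at index 9 is 20.
Elements after it: 21, 12, 23
Those smaller than 20: 12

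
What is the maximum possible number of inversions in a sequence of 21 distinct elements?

210

The maximum occurs when the array is in strictly decreasing order: every one of the C(21, 2) pairs is inverted.
C(21, 2) = 21·20/2 = 210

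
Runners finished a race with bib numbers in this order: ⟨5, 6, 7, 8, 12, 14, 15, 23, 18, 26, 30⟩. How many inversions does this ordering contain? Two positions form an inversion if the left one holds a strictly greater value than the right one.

Inversions: 1

Sweep left to right; for each value list the smaller values that follow it:
5 → none → 0
6 → none → 0
7 → none → 0
8 → none → 0
12 → none → 0
14 → none → 0
15 → none → 0
23 → 18 → 1
18 → none → 0
26 → none → 0
30 → none → 0
Sum: 0 + 0 + 0 + 0 + 0 + 0 + 0 + 1 + 0 + 0 + 0 = 1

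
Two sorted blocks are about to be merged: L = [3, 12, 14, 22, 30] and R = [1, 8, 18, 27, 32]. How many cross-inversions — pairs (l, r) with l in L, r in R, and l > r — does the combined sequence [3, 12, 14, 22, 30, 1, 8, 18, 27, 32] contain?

12 cross-inversions

Count, for every r in R, how many entries of L exceed r:
r = 1: 3, 12, 14, 22, 30 → 5
r = 8: 12, 14, 22, 30 → 4
r = 18: 22, 30 → 2
r = 27: 30 → 1
r = 32: none → 0
Cross-inversions: 5 + 4 + 2 + 1 + 0 = 12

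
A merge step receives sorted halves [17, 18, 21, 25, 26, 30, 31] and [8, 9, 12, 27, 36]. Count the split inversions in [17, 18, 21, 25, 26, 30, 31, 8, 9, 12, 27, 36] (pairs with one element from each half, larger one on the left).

23

For each element r of the right run, count left-run elements greater than r:
r = 8: 17, 18, 21, 25, 26, 30, 31 → 7
r = 9: 17, 18, 21, 25, 26, 30, 31 → 7
r = 12: 17, 18, 21, 25, 26, 30, 31 → 7
r = 27: 30, 31 → 2
r = 36: none → 0
Cross-inversions: 7 + 7 + 7 + 2 + 0 = 23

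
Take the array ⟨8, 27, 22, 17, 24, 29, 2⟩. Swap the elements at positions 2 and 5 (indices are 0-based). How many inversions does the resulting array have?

13

Positions 2 and 5 hold 22 and 29; after swapping, the array is [8, 27, 29, 17, 24, 22, 2].
Element-by-element contributions:
8 → 2 → 1
27 → 17, 24, 22, 2 → 4
29 → 17, 24, 22, 2 → 4
17 → 2 → 1
24 → 22, 2 → 2
22 → 2 → 1
2 → none → 0
Sum: 1 + 4 + 4 + 1 + 2 + 1 + 0 = 13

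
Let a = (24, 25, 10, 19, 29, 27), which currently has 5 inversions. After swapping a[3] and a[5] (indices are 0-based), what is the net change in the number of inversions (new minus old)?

+1

Positions 3 and 5 hold 19 and 27; after swapping, the array is [24, 25, 10, 27, 29, 19].
Element-by-element contributions:
24: 2
25: 2
10: 0
27: 1
29: 1
19: 0
Sum: 2 + 2 + 0 + 1 + 1 + 0 = 6
Change: 6 − 5 = +1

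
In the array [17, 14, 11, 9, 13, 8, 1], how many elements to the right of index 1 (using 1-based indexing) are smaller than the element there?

6

The element at index 1 is 17.
Elements after it: 14, 11, 9, 13, 8, 1
Those smaller than 17: 14, 11, 9, 13, 8, 1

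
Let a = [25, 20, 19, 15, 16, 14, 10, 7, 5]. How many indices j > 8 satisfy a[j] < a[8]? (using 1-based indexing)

1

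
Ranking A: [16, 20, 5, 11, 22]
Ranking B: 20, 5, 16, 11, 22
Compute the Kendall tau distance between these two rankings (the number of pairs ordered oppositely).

2 discordant pairs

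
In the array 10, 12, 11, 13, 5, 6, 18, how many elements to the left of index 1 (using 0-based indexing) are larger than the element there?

0 such elements

The element at index 1 is 12.
Elements before it: 10
None of them are larger than 12.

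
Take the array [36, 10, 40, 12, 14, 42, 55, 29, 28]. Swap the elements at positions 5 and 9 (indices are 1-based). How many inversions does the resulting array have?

Positions 5 and 9 hold 14 and 28; after swapping, the array is [36, 10, 40, 12, 28, 42, 55, 29, 14].
Element-by-element contributions:
36 → 10, 12, 28, 29, 14 → 5
10 → none → 0
40 → 12, 28, 29, 14 → 4
12 → none → 0
28 → 14 → 1
42 → 29, 14 → 2
55 → 29, 14 → 2
29 → 14 → 1
14 → none → 0
Sum: 5 + 0 + 4 + 0 + 1 + 2 + 2 + 1 + 0 = 15

15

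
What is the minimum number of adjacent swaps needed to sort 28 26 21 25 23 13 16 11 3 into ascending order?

The minimum number of adjacent swaps to sort an array equals its inversion count, since every such swap removes exactly one inversion.
Count inversions — for each element, later elements that are smaller:
28: 26, 21, 25, 23, 13, 16, 11, 3 → 8
26: 21, 25, 23, 13, 16, 11, 3 → 7
21: 13, 16, 11, 3 → 4
25: 23, 13, 16, 11, 3 → 5
23: 13, 16, 11, 3 → 4
13: 11, 3 → 2
16: 11, 3 → 2
11: 3 → 1
3: none → 0
Total inversions: 8 + 7 + 4 + 5 + 4 + 2 + 2 + 1 + 0 = 33

33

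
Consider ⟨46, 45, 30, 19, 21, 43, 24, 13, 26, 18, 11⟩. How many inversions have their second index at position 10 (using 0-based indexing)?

The element at index 10 is 11.
Elements before it: 46, 45, 30, 19, 21, 43, 24, 13, 26, 18
Those larger than 11: 46, 45, 30, 19, 21, 43, 24, 13, 26, 18

10 such elements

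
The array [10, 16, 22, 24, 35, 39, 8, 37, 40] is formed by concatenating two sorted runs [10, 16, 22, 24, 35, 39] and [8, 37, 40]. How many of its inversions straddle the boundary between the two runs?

Count, for every r in R, how many entries of L exceed r:
r = 8: 10, 16, 22, 24, 35, 39 → 6
r = 37: 39 → 1
r = 40: none → 0
Cross-inversions: 6 + 1 + 0 = 7

There are 7 cross-inversions.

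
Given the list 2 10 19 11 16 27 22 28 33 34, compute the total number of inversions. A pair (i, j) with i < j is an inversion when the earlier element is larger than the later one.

Element-by-element contributions:
2: 0
10: 0
19: 2
11: 0
16: 0
27: 1
22: 0
28: 0
33: 0
34: 0
Sum: 0 + 0 + 2 + 0 + 0 + 1 + 0 + 0 + 0 + 0 = 3

3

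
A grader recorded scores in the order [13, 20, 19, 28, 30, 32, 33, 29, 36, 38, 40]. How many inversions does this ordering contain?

4

For each element, count later entries that are smaller:
13 → none → 0
20 → 19 → 1
19 → none → 0
28 → none → 0
30 → 29 → 1
32 → 29 → 1
33 → 29 → 1
29 → none → 0
36 → none → 0
38 → none → 0
40 → none → 0
Sum: 0 + 1 + 0 + 0 + 1 + 1 + 1 + 0 + 0 + 0 + 0 = 4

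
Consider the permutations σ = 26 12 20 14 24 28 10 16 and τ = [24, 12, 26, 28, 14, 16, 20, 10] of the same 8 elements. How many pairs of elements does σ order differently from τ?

Discordant pairs: 10

Assign each item its position (1..8) in the first ordering, then rewrite the second ordering as that position sequence:
positions: 26→1, 12→2, 20→3, 14→4, 24→5, 28→6, 10→7, 16→8
second ordering as positions: [5, 2, 1, 6, 4, 8, 3, 7]
Discordant pairs = inversions in this position sequence.
5: 2, 1, 4, 3 → 4
2: 1 → 1
1: 0
6: 4, 3 → 2
4: 3 → 1
8: 3, 7 → 2
3: 0
7: 0
Total: 4 + 1 + 0 + 2 + 1 + 2 + 0 + 0 = 10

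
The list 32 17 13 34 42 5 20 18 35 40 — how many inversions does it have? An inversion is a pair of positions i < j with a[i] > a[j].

17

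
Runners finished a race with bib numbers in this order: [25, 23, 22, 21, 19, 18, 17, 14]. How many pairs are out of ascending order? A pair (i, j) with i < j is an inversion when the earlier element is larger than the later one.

28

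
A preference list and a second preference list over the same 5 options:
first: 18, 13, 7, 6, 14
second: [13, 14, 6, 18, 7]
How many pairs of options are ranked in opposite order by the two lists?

6 pairs

Assign each item its position (1..5) in the first ordering, then rewrite the second ordering as that position sequence:
positions: 18→1, 13→2, 7→3, 6→4, 14→5
second ordering as positions: [2, 5, 4, 1, 3]
Discordant pairs = inversions in this position sequence.
2: 1 → 1
5: 4, 1, 3 → 3
4: 1, 3 → 2
1: 0
3: 0
Total: 1 + 3 + 2 + 0 + 0 = 6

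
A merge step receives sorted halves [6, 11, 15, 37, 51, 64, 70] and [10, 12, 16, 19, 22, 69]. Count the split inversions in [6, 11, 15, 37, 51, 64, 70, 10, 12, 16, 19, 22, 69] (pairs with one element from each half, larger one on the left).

24

For each element r of the right run, count left-run elements greater than r:
r = 10: 11, 15, 37, 51, 64, 70 → 6
r = 12: 15, 37, 51, 64, 70 → 5
r = 16: 37, 51, 64, 70 → 4
r = 19: 37, 51, 64, 70 → 4
r = 22: 37, 51, 64, 70 → 4
r = 69: 70 → 1
Cross-inversions: 6 + 5 + 4 + 4 + 4 + 1 = 24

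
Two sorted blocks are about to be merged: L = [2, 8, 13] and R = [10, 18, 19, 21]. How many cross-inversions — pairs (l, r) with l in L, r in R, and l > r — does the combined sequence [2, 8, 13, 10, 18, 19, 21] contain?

1 cross-inversion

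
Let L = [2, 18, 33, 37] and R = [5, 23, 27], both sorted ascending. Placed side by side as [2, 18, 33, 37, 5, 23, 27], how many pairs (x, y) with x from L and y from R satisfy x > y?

Take each right-half value and tally the left-half values above it:
r = 5: 18, 33, 37 → 3
r = 23: 33, 37 → 2
r = 27: 33, 37 → 2
Cross-inversions: 3 + 2 + 2 = 7

7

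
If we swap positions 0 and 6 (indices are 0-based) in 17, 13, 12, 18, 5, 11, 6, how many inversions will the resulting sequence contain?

9

Positions 0 and 6 hold 17 and 6; after swapping, the array is [6, 13, 12, 18, 5, 11, 17].
Count, for each position, how many later elements it exceeds:
6: 1
13: 3
12: 2
18: 3
5: 0
11: 0
17: 0
Sum: 1 + 3 + 2 + 3 + 0 + 0 + 0 = 9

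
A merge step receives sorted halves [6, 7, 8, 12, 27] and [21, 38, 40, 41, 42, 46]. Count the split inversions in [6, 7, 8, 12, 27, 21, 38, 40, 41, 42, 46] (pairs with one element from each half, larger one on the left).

1

For each element r of the right run, count left-run elements greater than r:
r = 21: 27 → 1
r = 38: none → 0
r = 40: none → 0
r = 41: none → 0
r = 42: none → 0
r = 46: none → 0
Cross-inversions: 1 + 0 + 0 + 0 + 0 + 0 = 1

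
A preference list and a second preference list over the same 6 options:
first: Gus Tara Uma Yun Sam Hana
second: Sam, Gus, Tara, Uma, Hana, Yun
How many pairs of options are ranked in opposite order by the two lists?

Assign each item its position (1..6) in the first ordering, then rewrite the second ordering as that position sequence:
positions: Gus→1, Tara→2, Uma→3, Yun→4, Sam→5, Hana→6
second ordering as positions: [5, 1, 2, 3, 6, 4]
Discordant pairs = inversions in this position sequence.
5: 1, 2, 3, 4 → 4
1: 0
2: 0
3: 0
6: 4 → 1
4: 0
Total: 4 + 0 + 0 + 0 + 1 + 0 = 5

5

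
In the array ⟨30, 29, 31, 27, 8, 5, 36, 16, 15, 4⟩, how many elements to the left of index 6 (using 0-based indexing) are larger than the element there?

0

The element at index 6 is 36.
Elements before it: 30, 29, 31, 27, 8, 5
None of them are larger than 36.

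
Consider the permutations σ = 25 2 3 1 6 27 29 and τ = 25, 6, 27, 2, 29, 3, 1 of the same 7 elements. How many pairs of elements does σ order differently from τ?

8

Assign each item its position (1..7) in the first ordering, then rewrite the second ordering as that position sequence:
positions: 25→1, 2→2, 3→3, 1→4, 6→5, 27→6, 29→7
second ordering as positions: [1, 5, 6, 2, 7, 3, 4]
Discordant pairs = inversions in this position sequence.
1: 0
5: 2, 3, 4 → 3
6: 2, 3, 4 → 3
2: 0
7: 3, 4 → 2
3: 0
4: 0
Total: 0 + 3 + 3 + 0 + 2 + 0 + 0 = 8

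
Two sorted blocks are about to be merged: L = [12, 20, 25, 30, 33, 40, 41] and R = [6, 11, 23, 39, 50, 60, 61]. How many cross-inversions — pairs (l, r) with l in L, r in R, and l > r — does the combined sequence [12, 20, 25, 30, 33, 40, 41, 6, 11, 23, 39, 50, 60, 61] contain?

For each element r of the right run, count left-run elements greater than r:
r = 6: 12, 20, 25, 30, 33, 40, 41 → 7
r = 11: 12, 20, 25, 30, 33, 40, 41 → 7
r = 23: 25, 30, 33, 40, 41 → 5
r = 39: 40, 41 → 2
r = 50: none → 0
r = 60: none → 0
r = 61: none → 0
Cross-inversions: 7 + 7 + 5 + 2 + 0 + 0 + 0 = 21

21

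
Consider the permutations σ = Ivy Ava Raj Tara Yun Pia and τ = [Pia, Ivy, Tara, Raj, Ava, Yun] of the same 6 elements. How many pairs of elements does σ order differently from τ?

Assign each item its position (1..6) in the first ordering, then rewrite the second ordering as that position sequence:
positions: Ivy→1, Ava→2, Raj→3, Tara→4, Yun→5, Pia→6
second ordering as positions: [6, 1, 4, 3, 2, 5]
Discordant pairs = inversions in this position sequence.
6: 1, 4, 3, 2, 5 → 5
1: 0
4: 3, 2 → 2
3: 2 → 1
2: 0
5: 0
Total: 5 + 0 + 2 + 1 + 0 + 0 = 8

8 discordant pairs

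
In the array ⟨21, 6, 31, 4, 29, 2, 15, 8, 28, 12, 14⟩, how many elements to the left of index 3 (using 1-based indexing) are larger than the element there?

0

The element at index 3 is 31.
Elements before it: 21, 6
None of them are larger than 31.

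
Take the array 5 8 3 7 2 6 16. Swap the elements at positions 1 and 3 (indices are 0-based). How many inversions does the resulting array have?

Positions 1 and 3 hold 8 and 7; after swapping, the array is [5, 7, 3, 8, 2, 6, 16].
Count, for each position, how many later elements it exceeds:
5 → 3, 2 → 2
7 → 3, 2, 6 → 3
3 → 2 → 1
8 → 2, 6 → 2
2 → none → 0
6 → none → 0
16 → none → 0
Sum: 2 + 3 + 1 + 2 + 0 + 0 + 0 = 8

8 inversions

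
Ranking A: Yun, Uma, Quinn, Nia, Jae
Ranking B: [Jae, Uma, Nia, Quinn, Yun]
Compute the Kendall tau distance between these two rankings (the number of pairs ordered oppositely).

8

Assign each item its position (1..5) in the first ordering, then rewrite the second ordering as that position sequence:
positions: Yun→1, Uma→2, Quinn→3, Nia→4, Jae→5
second ordering as positions: [5, 2, 4, 3, 1]
Discordant pairs = inversions in this position sequence.
5: 2, 4, 3, 1 → 4
2: 1 → 1
4: 3, 1 → 2
3: 1 → 1
1: 0
Total: 4 + 1 + 2 + 1 + 0 = 8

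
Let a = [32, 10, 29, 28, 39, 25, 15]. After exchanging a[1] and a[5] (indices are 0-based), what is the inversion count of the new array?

There are 14 inversions.

Positions 1 and 5 hold 10 and 25; after swapping, the array is [32, 25, 29, 28, 39, 10, 15].
For each element, count later entries that are smaller:
32: 5
25: 2
29: 3
28: 2
39: 2
10: 0
15: 0
Sum: 5 + 2 + 3 + 2 + 2 + 0 + 0 = 14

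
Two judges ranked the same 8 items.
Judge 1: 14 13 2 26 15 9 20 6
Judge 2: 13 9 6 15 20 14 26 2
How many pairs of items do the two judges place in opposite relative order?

17

Assign each item its position (1..8) in the first ordering, then rewrite the second ordering as that position sequence:
positions: 14→1, 13→2, 2→3, 26→4, 15→5, 9→6, 20→7, 6→8
second ordering as positions: [2, 6, 8, 5, 7, 1, 4, 3]
Discordant pairs = inversions in this position sequence.
2: 1 → 1
6: 5, 1, 4, 3 → 4
8: 5, 7, 1, 4, 3 → 5
5: 1, 4, 3 → 3
7: 1, 4, 3 → 3
1: 0
4: 3 → 1
3: 0
Total: 1 + 4 + 5 + 3 + 3 + 0 + 1 + 0 = 17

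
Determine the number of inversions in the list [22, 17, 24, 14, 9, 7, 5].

Count, for each position, how many later elements it exceeds:
22: 5
17: 4
24: 4
14: 3
9: 2
7: 1
5: 0
Sum: 5 + 4 + 4 + 3 + 2 + 1 + 0 = 19

19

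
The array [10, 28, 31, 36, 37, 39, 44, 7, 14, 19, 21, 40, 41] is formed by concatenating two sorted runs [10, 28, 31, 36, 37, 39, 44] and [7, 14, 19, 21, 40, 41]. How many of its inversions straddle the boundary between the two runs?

Split inversions: 27

For each element r of the right run, count left-run elements greater than r:
r = 7: 10, 28, 31, 36, 37, 39, 44 → 7
r = 14: 28, 31, 36, 37, 39, 44 → 6
r = 19: 28, 31, 36, 37, 39, 44 → 6
r = 21: 28, 31, 36, 37, 39, 44 → 6
r = 40: 44 → 1
r = 41: 44 → 1
Cross-inversions: 7 + 6 + 6 + 6 + 1 + 1 = 27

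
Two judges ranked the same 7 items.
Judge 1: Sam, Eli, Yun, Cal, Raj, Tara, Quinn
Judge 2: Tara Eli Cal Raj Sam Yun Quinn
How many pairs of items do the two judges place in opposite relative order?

Assign each item its position (1..7) in the first ordering, then rewrite the second ordering as that position sequence:
positions: Sam→1, Eli→2, Yun→3, Cal→4, Raj→5, Tara→6, Quinn→7
second ordering as positions: [6, 2, 4, 5, 1, 3, 7]
Discordant pairs = inversions in this position sequence.
6: 2, 4, 5, 1, 3 → 5
2: 1 → 1
4: 1, 3 → 2
5: 1, 3 → 2
1: 0
3: 0
7: 0
Total: 5 + 1 + 2 + 2 + 0 + 0 + 0 = 10

10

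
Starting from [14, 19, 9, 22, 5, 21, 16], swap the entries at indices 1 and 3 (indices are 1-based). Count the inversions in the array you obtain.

9

Positions 1 and 3 hold 14 and 9; after swapping, the array is [9, 19, 14, 22, 5, 21, 16].
For each element, count later entries that are smaller:
9: 1
19: 3
14: 1
22: 3
5: 0
21: 1
16: 0
Sum: 1 + 3 + 1 + 3 + 0 + 1 + 0 = 9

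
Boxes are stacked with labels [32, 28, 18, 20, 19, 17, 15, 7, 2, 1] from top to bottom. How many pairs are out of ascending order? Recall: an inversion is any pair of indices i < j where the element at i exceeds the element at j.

43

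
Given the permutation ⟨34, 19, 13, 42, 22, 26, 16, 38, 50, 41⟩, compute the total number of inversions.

15 inversions

Count, for each position, how many later elements it exceeds:
34: 5
19: 2
13: 0
42: 5
22: 1
26: 1
16: 0
38: 0
50: 1
41: 0
Sum: 5 + 2 + 0 + 5 + 1 + 1 + 0 + 0 + 1 + 0 = 15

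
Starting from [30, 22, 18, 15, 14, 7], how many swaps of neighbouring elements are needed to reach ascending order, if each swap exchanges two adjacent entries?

15

Minimum adjacent swaps = number of inversions (each swap of adjacent out-of-order elements removes one inversion and no swap can remove more).
Count inversions — for each element, later elements that are smaller:
30: 22, 18, 15, 14, 7 → 5
22: 18, 15, 14, 7 → 4
18: 15, 14, 7 → 3
15: 14, 7 → 2
14: 7 → 1
7: none → 0
Total inversions: 5 + 4 + 3 + 2 + 1 + 0 = 15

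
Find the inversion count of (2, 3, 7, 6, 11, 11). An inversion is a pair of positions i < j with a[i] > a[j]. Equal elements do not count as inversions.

Listing every pair i<j with a[i]>a[j] (using 0-based positions):
(2,3): 7 > 6
That's 1 pair.

Out-of-order pairs: 1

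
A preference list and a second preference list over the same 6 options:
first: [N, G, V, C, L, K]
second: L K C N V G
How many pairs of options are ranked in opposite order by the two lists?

Pairs: 12

Assign each item its position (1..6) in the first ordering, then rewrite the second ordering as that position sequence:
positions: N→1, G→2, V→3, C→4, L→5, K→6
second ordering as positions: [5, 6, 4, 1, 3, 2]
Discordant pairs = inversions in this position sequence.
5: 4, 1, 3, 2 → 4
6: 4, 1, 3, 2 → 4
4: 1, 3, 2 → 3
1: 0
3: 2 → 1
2: 0
Total: 4 + 4 + 3 + 0 + 1 + 0 = 12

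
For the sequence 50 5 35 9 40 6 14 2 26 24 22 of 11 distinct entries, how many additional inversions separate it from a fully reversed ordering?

24

Maximum inversions for 11 distinct elements is C(11, 2) = 11·10/2 = 55.
Current inversions — for each element, count later smaller elements:
50: 10
5: 1
35: 7
9: 2
40: 6
6: 1
14: 1
2: 0
26: 2
24: 1
22: 0
Current total: 10 + 1 + 7 + 2 + 6 + 1 + 1 + 0 + 2 + 1 + 0 = 31
Shortfall: 55 − 31 = 24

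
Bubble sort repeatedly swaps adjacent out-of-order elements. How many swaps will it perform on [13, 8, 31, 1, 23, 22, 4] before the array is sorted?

12

Minimum adjacent swaps = number of inversions (each swap of adjacent out-of-order elements removes one inversion and no swap can remove more).
Count inversions — for each element, later elements that are smaller:
13: 8, 1, 4 → 3
8: 1, 4 → 2
31: 1, 23, 22, 4 → 4
1: none → 0
23: 22, 4 → 2
22: 4 → 1
4: none → 0
Total inversions: 3 + 2 + 4 + 0 + 2 + 1 + 0 = 12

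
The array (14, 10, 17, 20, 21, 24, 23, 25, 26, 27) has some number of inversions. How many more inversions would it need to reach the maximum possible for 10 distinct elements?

Maximum inversions for 10 distinct elements is C(10, 2) = 10·9/2 = 45.
Current inversions — for each element, count later smaller elements:
14: 1
10: 0
17: 0
20: 0
21: 0
24: 1
23: 0
25: 0
26: 0
27: 0
Current total: 1 + 0 + 0 + 0 + 0 + 1 + 0 + 0 + 0 + 0 = 2
Shortfall: 45 − 2 = 43

43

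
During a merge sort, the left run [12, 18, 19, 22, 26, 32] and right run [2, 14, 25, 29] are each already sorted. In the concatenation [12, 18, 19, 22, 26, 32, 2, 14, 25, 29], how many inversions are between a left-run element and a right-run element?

Count, for every r in R, how many entries of L exceed r:
r = 2: 12, 18, 19, 22, 26, 32 → 6
r = 14: 18, 19, 22, 26, 32 → 5
r = 25: 26, 32 → 2
r = 29: 32 → 1
Cross-inversions: 6 + 5 + 2 + 1 = 14

14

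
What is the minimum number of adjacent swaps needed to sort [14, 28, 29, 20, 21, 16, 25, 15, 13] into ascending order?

24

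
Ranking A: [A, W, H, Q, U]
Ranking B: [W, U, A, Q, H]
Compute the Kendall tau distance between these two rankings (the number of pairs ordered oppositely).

Assign each item its position (1..5) in the first ordering, then rewrite the second ordering as that position sequence:
positions: A→1, W→2, H→3, Q→4, U→5
second ordering as positions: [2, 5, 1, 4, 3]
Discordant pairs = inversions in this position sequence.
2: 1 → 1
5: 1, 4, 3 → 3
1: 0
4: 3 → 1
3: 0
Total: 1 + 3 + 0 + 1 + 0 = 5

5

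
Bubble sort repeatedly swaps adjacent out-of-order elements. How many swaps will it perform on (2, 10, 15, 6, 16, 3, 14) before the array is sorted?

8 swaps

Minimum adjacent swaps = number of inversions (each swap of adjacent out-of-order elements removes one inversion and no swap can remove more).
Count inversions — for each element, later elements that are smaller:
2: none → 0
10: 6, 3 → 2
15: 6, 3, 14 → 3
6: 3 → 1
16: 3, 14 → 2
3: none → 0
14: none → 0
Total inversions: 0 + 2 + 3 + 1 + 2 + 0 + 0 = 8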